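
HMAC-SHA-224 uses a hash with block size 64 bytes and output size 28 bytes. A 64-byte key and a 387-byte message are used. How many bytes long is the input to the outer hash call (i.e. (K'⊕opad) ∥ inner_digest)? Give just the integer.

92

Key is 64 ≤ 64 bytes, zero-padded: |K'| = 64.
Outer input = (K'⊕opad) ∥ H(inner) → 64 + 28 = 92 bytes.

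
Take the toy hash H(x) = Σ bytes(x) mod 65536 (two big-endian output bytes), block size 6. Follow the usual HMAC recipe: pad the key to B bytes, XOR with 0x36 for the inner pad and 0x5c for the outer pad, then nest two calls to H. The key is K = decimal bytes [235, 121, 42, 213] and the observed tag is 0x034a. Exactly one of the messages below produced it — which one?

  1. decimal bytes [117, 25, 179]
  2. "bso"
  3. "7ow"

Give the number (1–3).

Key decimal bytes [235, 121, 42, 213] = eb 79 2a d5 is 4 bytes ≤ B = 6; zero-pad to 6 bytes: K' = eb 79 2a d5 00 00.
K' ⊕ ipad = dd 4f 1c e3 36 36; K' ⊕ opad = b7 25 76 89 5c 5c.
m1: inner = H(dd 4f 1c e3 36 36 75 19 b3) = 03 d8; tag = H(b7 25 76 89 5c 5c 03 d8) = 036e
m2: inner = H(dd 4f 1c e3 36 36 62 73 6f) = 03 db; tag = H(b7 25 76 89 5c 5c 03 db) = 0371
m3: inner = H(dd 4f 1c e3 36 36 37 6f 77) = 03 b4; tag = H(b7 25 76 89 5c 5c 03 b4) = 034a ← matches

3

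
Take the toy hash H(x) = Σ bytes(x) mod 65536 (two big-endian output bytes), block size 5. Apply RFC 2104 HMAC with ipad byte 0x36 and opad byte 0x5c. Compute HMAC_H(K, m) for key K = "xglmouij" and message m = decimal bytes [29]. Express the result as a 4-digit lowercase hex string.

Key "xglmouij" = 78 67 6c 6d 6f 75 69 6a is 8 bytes > B = 5, so hash it first: H(key) = 03 6f, then zero-pad to 5 bytes: K' = 03 6f 00 00 00.
K' ⊕ ipad = 35 59 36 36 36.  K' ⊕ opad = 5f 33 5c 5c 5c.
Inner input = (K'⊕ipad) ∥ m = 35 59 36 36 36 ∥ 1d.
Inner hash: sum = 53+89+54+54+54+29 = 333 → 01 4d.
Outer input = (K'⊕opad) ∥ inner = 5f 33 5c 5c 5c ∥ 01 4d.
Outer hash (tag): sum = 95+51+92+92+92+1+77 = 500 → 01 f4.

01f4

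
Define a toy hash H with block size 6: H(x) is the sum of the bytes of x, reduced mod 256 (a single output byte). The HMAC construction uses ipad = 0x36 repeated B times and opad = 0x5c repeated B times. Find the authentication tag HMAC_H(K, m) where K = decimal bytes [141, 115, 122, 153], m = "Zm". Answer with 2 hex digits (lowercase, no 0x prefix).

d1

Key decimal bytes [141, 115, 122, 153] = 8d 73 7a 99 is 4 bytes ≤ B = 6; zero-pad to 6 bytes: K' = 8d 73 7a 99 00 00.
K' ⊕ ipad = bb 45 4c af 36 36.  K' ⊕ opad = d1 2f 26 c5 5c 5c.
Inner input = (K'⊕ipad) ∥ m = bb 45 4c af 36 36 ∥ 5a 6d.
Inner hash: sum = 187+69+76+175+54+54+90+109 = 814; mod 256 = 46 → 2e.
Outer input = (K'⊕opad) ∥ inner = d1 2f 26 c5 5c 5c ∥ 2e.
Outer hash (tag): sum = 209+47+38+197+92+92+46 = 721; mod 256 = 209 → d1.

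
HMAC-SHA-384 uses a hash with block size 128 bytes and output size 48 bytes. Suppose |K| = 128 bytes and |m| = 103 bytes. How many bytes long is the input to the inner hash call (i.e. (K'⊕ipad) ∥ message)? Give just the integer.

Key is 128 ≤ 128 bytes, zero-padded: |K'| = 128.
Inner input = (K'⊕ipad) ∥ m → 128 + 103 = 231 bytes.

231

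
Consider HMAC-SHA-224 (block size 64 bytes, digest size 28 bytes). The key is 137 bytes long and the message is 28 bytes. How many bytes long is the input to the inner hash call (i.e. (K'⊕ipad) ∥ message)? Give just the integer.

Key is 137 > 64 bytes, so it is hashed to 28 bytes then zero-padded to 64: |K'| = 64.
Inner input = (K'⊕ipad) ∥ m → 64 + 28 = 92 bytes.

92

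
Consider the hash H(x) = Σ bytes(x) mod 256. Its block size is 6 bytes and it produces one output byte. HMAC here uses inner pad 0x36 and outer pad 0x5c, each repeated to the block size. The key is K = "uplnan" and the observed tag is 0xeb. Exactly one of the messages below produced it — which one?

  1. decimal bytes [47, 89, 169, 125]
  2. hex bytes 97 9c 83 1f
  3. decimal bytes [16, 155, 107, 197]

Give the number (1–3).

Key "uplnan" = 75 70 6c 6e 61 6e is exactly B = 6 bytes: K' = 75 70 6c 6e 61 6e.
K' ⊕ ipad = 43 46 5a 58 57 58; K' ⊕ opad = 29 2c 30 32 3d 32.
m1: inner = H(43 46 5a 58 57 58 2f 59 a9 7d) = 98; tag = H(29 2c 30 32 3d 32 98) = be
m2: inner = H(43 46 5a 58 57 58 97 9c 83 1f) = bf; tag = H(29 2c 30 32 3d 32 bf) = e5
m3: inner = H(43 46 5a 58 57 58 10 9b 6b c5) = c5; tag = H(29 2c 30 32 3d 32 c5) = eb ← matches

3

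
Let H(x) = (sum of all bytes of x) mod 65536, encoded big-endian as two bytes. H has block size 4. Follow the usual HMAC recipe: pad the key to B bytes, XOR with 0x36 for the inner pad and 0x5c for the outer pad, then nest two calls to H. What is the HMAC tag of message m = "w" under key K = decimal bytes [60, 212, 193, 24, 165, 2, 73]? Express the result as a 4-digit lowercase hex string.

01a3

Key decimal bytes [60, 212, 193, 24, 165, 2, 73] = 3c d4 c1 18 a5 02 49 is 7 bytes > B = 4, so hash it first: H(key) = 02 d9, then zero-pad to 4 bytes: K' = 02 d9 00 00.
K' ⊕ ipad = 34 ef 36 36.  K' ⊕ opad = 5e 85 5c 5c.
Inner input = (K'⊕ipad) ∥ m = 34 ef 36 36 ∥ 77.
Inner hash: sum = 52+239+54+54+119 = 518 → 02 06.
Outer input = (K'⊕opad) ∥ inner = 5e 85 5c 5c ∥ 02 06.
Outer hash (tag): sum = 94+133+92+92+2+6 = 419 → 01 a3.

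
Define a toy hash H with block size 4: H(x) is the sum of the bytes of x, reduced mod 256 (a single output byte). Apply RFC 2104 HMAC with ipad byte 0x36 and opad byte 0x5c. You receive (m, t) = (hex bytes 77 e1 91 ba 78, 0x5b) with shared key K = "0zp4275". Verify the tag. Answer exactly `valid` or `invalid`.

Key "0zp4275" = 30 7a 70 34 32 37 35 is 7 bytes > B = 4, so hash it first: H(key) = ec, then zero-pad to 4 bytes: K' = ec 00 00 00.
K' ⊕ ipad = da 36 36 36; K' ⊕ opad = b0 5c 5c 5c.
Inner hash: sum = 218+54+54+54+119+225+145+186+120 = 1175; mod 256 = 151 → 97.
Outer hash (recomputed tag): sum = 176+92+92+92+151 = 603; mod 256 = 91 → 5b.
Recomputed tag = 5b; claimed = 5b → match.

valid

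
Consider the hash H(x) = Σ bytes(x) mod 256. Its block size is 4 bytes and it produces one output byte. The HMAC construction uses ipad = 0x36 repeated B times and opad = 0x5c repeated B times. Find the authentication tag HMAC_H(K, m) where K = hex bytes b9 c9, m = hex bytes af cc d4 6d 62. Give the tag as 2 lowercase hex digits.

4a

Key hex bytes b9 c9 is 2 bytes ≤ B = 4; zero-pad to 4 bytes: K' = b9 c9 00 00.
K' ⊕ ipad = 8f ff 36 36.  K' ⊕ opad = e5 95 5c 5c.
Inner input = (K'⊕ipad) ∥ m = 8f ff 36 36 ∥ af cc d4 6d 62.
Inner hash: sum = 143+255+54+54+175+204+212+109+98 = 1304; mod 256 = 24 → 18.
Outer input = (K'⊕opad) ∥ inner = e5 95 5c 5c ∥ 18.
Outer hash (tag): sum = 229+149+92+92+24 = 586; mod 256 = 74 → 4a.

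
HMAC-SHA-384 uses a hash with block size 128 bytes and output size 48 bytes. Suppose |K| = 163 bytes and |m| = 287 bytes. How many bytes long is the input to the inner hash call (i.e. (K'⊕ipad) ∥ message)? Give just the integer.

415

Key is 163 > 128 bytes, so it is hashed to 48 bytes then zero-padded to 128: |K'| = 128.
Inner input = (K'⊕ipad) ∥ m → 128 + 287 = 415 bytes.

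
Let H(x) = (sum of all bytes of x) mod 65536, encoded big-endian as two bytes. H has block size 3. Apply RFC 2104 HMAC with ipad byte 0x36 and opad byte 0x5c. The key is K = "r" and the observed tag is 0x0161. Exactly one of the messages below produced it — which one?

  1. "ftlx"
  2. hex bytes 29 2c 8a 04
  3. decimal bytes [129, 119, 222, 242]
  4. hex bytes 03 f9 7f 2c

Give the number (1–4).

3

Key "r" = 72 is 1 byte ≤ B = 3; zero-pad to 3 bytes: K' = 72 00 00.
K' ⊕ ipad = 44 36 36; K' ⊕ opad = 2e 5c 5c.
m1: inner = H(44 36 36 66 74 6c 78) = 02 6e; tag = H(2e 5c 5c 02 6e) = 0156
m2: inner = H(44 36 36 29 2c 8a 04) = 01 93; tag = H(2e 5c 5c 01 93) = 017a
m3: inner = H(44 36 36 81 77 de f2) = 03 78; tag = H(2e 5c 5c 03 78) = 0161 ← matches
m4: inner = H(44 36 36 03 f9 7f 2c) = 02 57; tag = H(2e 5c 5c 02 57) = 013f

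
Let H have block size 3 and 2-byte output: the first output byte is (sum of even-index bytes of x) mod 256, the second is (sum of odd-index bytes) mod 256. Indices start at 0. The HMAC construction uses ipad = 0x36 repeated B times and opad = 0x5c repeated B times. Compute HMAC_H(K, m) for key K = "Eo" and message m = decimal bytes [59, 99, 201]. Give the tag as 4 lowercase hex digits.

d23f

Key "Eo" = 45 6f is 2 bytes ≤ B = 3; zero-pad to 3 bytes: K' = 45 6f 00.
K' ⊕ ipad = 73 59 36.  K' ⊕ opad = 19 33 5c.
Inner input = (K'⊕ipad) ∥ m = 73 59 36 ∥ 3b 63 c9.
Inner hash: even-index sum = 268 mod 256 = 12; odd-index sum = 349 mod 256 = 93 → 0c 5d.
Outer input = (K'⊕opad) ∥ inner = 19 33 5c ∥ 0c 5d.
Outer hash (tag): even-index sum = 210 mod 256 = 210; odd-index sum = 63 mod 256 = 63 → d2 3f.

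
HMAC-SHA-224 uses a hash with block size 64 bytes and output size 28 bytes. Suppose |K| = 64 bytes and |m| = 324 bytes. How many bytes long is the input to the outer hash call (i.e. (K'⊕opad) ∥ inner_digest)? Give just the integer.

Key is 64 ≤ 64 bytes, zero-padded: |K'| = 64.
Outer input = (K'⊕opad) ∥ H(inner) → 64 + 28 = 92 bytes.

92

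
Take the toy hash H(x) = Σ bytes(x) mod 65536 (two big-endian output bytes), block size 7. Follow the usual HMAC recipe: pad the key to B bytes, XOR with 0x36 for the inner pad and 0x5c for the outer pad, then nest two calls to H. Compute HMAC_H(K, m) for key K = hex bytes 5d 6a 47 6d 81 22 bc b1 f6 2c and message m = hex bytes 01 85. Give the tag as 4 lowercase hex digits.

0378

Key hex bytes 5d 6a 47 6d 81 22 bc b1 f6 2c is 10 bytes > B = 7, so hash it first: H(key) = 04 ad, then zero-pad to 7 bytes: K' = 04 ad 00 00 00 00 00.
K' ⊕ ipad = 32 9b 36 36 36 36 36.  K' ⊕ opad = 58 f1 5c 5c 5c 5c 5c.
Inner input = (K'⊕ipad) ∥ m = 32 9b 36 36 36 36 36 ∥ 01 85.
Inner hash: sum = 50+155+54+54+54+54+54+1+133 = 609 → 02 61.
Outer input = (K'⊕opad) ∥ inner = 58 f1 5c 5c 5c 5c 5c ∥ 02 61.
Outer hash (tag): sum = 88+241+92+92+92+92+92+2+97 = 888 → 03 78.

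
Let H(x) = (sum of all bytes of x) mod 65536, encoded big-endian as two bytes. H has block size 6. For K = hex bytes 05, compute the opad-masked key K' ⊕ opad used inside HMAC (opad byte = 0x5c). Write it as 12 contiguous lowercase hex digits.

595c5c5c5c5c

Key hex bytes 05 is 1 byte ≤ B = 6; zero-pad to 6 bytes: K' = 05 00 00 00 00 00.
XOR each byte with 0x5c: 05⊕5c=59, 00⊕5c=5c, 00⊕5c=5c, 00⊕5c=5c, 00⊕5c=5c, 00⊕5c=5c.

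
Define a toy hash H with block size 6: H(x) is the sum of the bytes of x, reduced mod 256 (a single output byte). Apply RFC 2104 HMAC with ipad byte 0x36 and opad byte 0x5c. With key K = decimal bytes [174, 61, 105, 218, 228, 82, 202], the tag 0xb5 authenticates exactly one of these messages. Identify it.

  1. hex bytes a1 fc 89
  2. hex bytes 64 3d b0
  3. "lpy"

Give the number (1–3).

2

Key decimal bytes [174, 61, 105, 218, 228, 82, 202] = ae 3d 69 da e4 52 ca is 7 bytes > B = 6, so hash it first: H(key) = 2e, then zero-pad to 6 bytes: K' = 2e 00 00 00 00 00.
K' ⊕ ipad = 18 36 36 36 36 36; K' ⊕ opad = 72 5c 5c 5c 5c 5c.
m1: inner = H(18 36 36 36 36 36 a1 fc 89) = 4c; tag = H(72 5c 5c 5c 5c 5c 4c) = 8a
m2: inner = H(18 36 36 36 36 36 64 3d b0) = 77; tag = H(72 5c 5c 5c 5c 5c 77) = b5 ← matches
m3: inner = H(18 36 36 36 36 36 6c 70 79) = 7b; tag = H(72 5c 5c 5c 5c 5c 7b) = b9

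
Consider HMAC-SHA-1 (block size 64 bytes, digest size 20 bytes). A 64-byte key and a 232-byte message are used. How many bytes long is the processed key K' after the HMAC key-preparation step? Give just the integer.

64

Key is 64 ≤ 64 bytes, zero-padded: |K'| = 64.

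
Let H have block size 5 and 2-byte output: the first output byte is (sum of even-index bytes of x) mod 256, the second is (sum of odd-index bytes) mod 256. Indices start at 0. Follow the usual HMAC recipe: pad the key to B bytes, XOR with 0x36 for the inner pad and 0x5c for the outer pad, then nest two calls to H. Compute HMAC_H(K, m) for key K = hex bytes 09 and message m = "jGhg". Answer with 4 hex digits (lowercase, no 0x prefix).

4b11

Key hex bytes 09 is 1 byte ≤ B = 5; zero-pad to 5 bytes: K' = 09 00 00 00 00.
K' ⊕ ipad = 3f 36 36 36 36.  K' ⊕ opad = 55 5c 5c 5c 5c.
Inner input = (K'⊕ipad) ∥ m = 3f 36 36 36 36 ∥ 6a 47 68 67.
Inner hash: even-index sum = 345 mod 256 = 89; odd-index sum = 318 mod 256 = 62 → 59 3e.
Outer input = (K'⊕opad) ∥ inner = 55 5c 5c 5c 5c ∥ 59 3e.
Outer hash (tag): even-index sum = 331 mod 256 = 75; odd-index sum = 273 mod 256 = 17 → 4b 11.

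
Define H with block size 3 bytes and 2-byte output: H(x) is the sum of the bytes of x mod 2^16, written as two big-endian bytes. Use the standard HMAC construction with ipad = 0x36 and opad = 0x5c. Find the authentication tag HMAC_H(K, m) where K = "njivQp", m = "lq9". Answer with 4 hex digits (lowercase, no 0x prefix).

01ad

Key "njivQp" = 6e 6a 69 76 51 70 is 6 bytes > B = 3, so hash it first: H(key) = 02 78, then zero-pad to 3 bytes: K' = 02 78 00.
K' ⊕ ipad = 34 4e 36.  K' ⊕ opad = 5e 24 5c.
Inner input = (K'⊕ipad) ∥ m = 34 4e 36 ∥ 6c 71 39.
Inner hash: sum = 52+78+54+108+113+57 = 462 → 01 ce.
Outer input = (K'⊕opad) ∥ inner = 5e 24 5c ∥ 01 ce.
Outer hash (tag): sum = 94+36+92+1+206 = 429 → 01 ad.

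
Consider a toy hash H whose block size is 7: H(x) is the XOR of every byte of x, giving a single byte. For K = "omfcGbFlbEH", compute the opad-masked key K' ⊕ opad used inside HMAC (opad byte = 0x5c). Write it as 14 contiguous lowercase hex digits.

3b5c5c5c5c5c5c

Key "omfcGbFlbEH" = 6f 6d 66 63 47 62 46 6c 62 45 48 is 11 bytes > B = 7, so hash it first: H(key) = 67, then zero-pad to 7 bytes: K' = 67 00 00 00 00 00 00.
XOR each byte with 0x5c: 67⊕5c=3b, 00⊕5c=5c, 00⊕5c=5c, 00⊕5c=5c, 00⊕5c=5c, 00⊕5c=5c, 00⊕5c=5c.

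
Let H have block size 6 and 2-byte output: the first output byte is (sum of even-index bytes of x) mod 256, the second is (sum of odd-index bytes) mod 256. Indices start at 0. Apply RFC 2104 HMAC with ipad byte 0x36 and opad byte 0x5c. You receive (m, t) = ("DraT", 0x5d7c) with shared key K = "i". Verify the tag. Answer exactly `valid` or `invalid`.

valid

Key "i" = 69 is 1 byte ≤ B = 6; zero-pad to 6 bytes: K' = 69 00 00 00 00 00.
K' ⊕ ipad = 5f 36 36 36 36 36; K' ⊕ opad = 35 5c 5c 5c 5c 5c.
Inner hash: even-index sum = 368 mod 256 = 112; odd-index sum = 360 mod 256 = 104 → 70 68.
Outer hash (recomputed tag): even-index sum = 349 mod 256 = 93; odd-index sum = 380 mod 256 = 124 → 5d 7c.
Recomputed tag = 5d7c; claimed = 5d7c → match.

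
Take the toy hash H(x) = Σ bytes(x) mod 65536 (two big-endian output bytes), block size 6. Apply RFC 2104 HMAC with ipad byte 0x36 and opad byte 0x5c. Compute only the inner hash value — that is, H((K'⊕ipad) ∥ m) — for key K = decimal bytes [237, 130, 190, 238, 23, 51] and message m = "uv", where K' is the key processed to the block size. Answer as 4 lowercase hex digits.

0400

Key decimal bytes [237, 130, 190, 238, 23, 51] = ed 82 be ee 17 33 is exactly B = 6 bytes: K' = ed 82 be ee 17 33.
K' ⊕ ipad = db b4 88 d8 21 05.
Inner input = db b4 88 d8 21 05 ∥ 75 76.
Inner hash: sum = 219+180+136+216+33+5+117+118 = 1024 → 04 00.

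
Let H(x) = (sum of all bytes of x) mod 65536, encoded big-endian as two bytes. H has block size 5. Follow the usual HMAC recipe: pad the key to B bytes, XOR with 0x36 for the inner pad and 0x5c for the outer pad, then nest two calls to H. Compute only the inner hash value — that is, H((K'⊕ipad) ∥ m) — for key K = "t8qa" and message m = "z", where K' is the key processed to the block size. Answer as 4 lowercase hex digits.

Key "t8qa" = 74 38 71 61 is 4 bytes ≤ B = 5; zero-pad to 5 bytes: K' = 74 38 71 61 00.
K' ⊕ ipad = 42 0e 47 57 36.
Inner input = 42 0e 47 57 36 ∥ 7a.
Inner hash: sum = 66+14+71+87+54+122 = 414 → 01 9e.

019e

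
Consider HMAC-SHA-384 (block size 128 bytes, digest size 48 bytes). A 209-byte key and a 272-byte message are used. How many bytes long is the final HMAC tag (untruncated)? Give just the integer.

48

The tag is one SHA-384 digest: 48 bytes.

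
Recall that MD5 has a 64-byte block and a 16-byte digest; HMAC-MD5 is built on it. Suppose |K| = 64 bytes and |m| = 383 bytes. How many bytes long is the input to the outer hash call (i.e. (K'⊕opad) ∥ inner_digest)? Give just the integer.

Key is 64 ≤ 64 bytes, zero-padded: |K'| = 64.
Outer input = (K'⊕opad) ∥ H(inner) → 64 + 16 = 80 bytes.

80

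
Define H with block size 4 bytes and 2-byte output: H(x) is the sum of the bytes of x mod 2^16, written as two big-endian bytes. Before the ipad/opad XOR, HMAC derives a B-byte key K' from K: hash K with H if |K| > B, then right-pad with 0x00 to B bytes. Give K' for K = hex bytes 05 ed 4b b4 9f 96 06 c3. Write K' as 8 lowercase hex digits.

|K| = 8 > B = 4, so first hash the key.
H(K): sum = 5+237+75+180+159+150+6+195 = 1007 → 03 ef.
Zero-pad H(K) = 03 ef to 4 bytes: K' = 03 ef 00 00.

03ef0000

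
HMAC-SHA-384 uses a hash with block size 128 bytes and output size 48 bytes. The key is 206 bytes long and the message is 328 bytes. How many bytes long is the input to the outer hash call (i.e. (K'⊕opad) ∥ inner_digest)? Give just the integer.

176

Key is 206 > 128 bytes, so it is hashed to 48 bytes then zero-padded to 128: |K'| = 128.
Outer input = (K'⊕opad) ∥ H(inner) → 128 + 48 = 176 bytes.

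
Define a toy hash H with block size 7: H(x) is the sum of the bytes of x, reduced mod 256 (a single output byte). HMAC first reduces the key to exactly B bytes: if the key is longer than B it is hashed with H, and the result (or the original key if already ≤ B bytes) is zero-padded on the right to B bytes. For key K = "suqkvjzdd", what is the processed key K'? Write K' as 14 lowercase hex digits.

e6000000000000

|K| = 9 > B = 7, so first hash the key.
H(K): sum = 115+117+113+107+118+106+122+100+100 = 998; mod 256 = 230 → e6.
Zero-pad H(K) = e6 to 7 bytes: K' = e6 00 00 00 00 00 00.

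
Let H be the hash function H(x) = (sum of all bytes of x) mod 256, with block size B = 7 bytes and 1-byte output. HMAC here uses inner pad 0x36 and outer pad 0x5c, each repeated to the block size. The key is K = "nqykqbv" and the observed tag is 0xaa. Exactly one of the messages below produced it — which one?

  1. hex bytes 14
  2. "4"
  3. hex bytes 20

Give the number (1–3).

2

Key "nqykqbv" = 6e 71 79 6b 71 62 76 is exactly B = 7 bytes: K' = 6e 71 79 6b 71 62 76.
K' ⊕ ipad = 58 47 4f 5d 47 54 40; K' ⊕ opad = 32 2d 25 37 2d 3e 2a.
m1: inner = H(58 47 4f 5d 47 54 40 14) = 3a; tag = H(32 2d 25 37 2d 3e 2a 3a) = 8a
m2: inner = H(58 47 4f 5d 47 54 40 34) = 5a; tag = H(32 2d 25 37 2d 3e 2a 5a) = aa ← matches
m3: inner = H(58 47 4f 5d 47 54 40 20) = 46; tag = H(32 2d 25 37 2d 3e 2a 46) = 96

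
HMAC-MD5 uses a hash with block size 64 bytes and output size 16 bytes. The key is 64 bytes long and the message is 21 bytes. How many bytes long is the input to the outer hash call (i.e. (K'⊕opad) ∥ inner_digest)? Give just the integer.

Key is 64 ≤ 64 bytes, zero-padded: |K'| = 64.
Outer input = (K'⊕opad) ∥ H(inner) → 64 + 16 = 80 bytes.

80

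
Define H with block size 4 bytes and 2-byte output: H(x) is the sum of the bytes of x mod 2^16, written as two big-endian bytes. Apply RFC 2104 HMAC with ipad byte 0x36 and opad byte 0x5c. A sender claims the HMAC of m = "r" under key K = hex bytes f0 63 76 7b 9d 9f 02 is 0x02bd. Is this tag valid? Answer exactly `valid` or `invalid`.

valid

Key hex bytes f0 63 76 7b 9d 9f 02 is 7 bytes > B = 4, so hash it first: H(key) = 03 82, then zero-pad to 4 bytes: K' = 03 82 00 00.
K' ⊕ ipad = 35 b4 36 36; K' ⊕ opad = 5f de 5c 5c.
Inner hash: sum = 53+180+54+54+114 = 455 → 01 c7.
Outer hash (recomputed tag): sum = 95+222+92+92+1+199 = 701 → 02 bd.
Recomputed tag = 02bd; claimed = 02bd → match.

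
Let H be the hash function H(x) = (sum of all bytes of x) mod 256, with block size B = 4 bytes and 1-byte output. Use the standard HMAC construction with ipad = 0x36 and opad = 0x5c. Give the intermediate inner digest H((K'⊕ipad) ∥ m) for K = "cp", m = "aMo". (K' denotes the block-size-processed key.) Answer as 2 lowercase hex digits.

24

Key "cp" = 63 70 is 2 bytes ≤ B = 4; zero-pad to 4 bytes: K' = 63 70 00 00.
K' ⊕ ipad = 55 46 36 36.
Inner input = 55 46 36 36 ∥ 61 4d 6f.
Inner hash: sum = 85+70+54+54+97+77+111 = 548; mod 256 = 36 → 24.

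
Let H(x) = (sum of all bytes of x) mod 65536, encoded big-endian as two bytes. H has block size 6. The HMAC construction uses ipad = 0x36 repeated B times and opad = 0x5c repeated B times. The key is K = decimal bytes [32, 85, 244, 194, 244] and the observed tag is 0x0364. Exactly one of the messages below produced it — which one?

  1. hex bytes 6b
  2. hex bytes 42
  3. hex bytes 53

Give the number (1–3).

1

Key decimal bytes [32, 85, 244, 194, 244] = 20 55 f4 c2 f4 is 5 bytes ≤ B = 6; zero-pad to 6 bytes: K' = 20 55 f4 c2 f4 00.
K' ⊕ ipad = 16 63 c2 f4 c2 36; K' ⊕ opad = 7c 09 a8 9e a8 5c.
m1: inner = H(16 63 c2 f4 c2 36 6b) = 03 92; tag = H(7c 09 a8 9e a8 5c 03 92) = 0364 ← matches
m2: inner = H(16 63 c2 f4 c2 36 42) = 03 69; tag = H(7c 09 a8 9e a8 5c 03 69) = 033b
m3: inner = H(16 63 c2 f4 c2 36 53) = 03 7a; tag = H(7c 09 a8 9e a8 5c 03 7a) = 034c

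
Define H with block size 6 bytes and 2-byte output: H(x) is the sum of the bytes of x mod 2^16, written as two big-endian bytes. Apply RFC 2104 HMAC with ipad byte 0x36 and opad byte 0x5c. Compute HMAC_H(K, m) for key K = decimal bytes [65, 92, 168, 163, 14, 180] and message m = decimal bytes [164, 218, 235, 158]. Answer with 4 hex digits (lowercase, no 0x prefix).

0424

Key decimal bytes [65, 92, 168, 163, 14, 180] = 41 5c a8 a3 0e b4 is exactly B = 6 bytes: K' = 41 5c a8 a3 0e b4.
K' ⊕ ipad = 77 6a 9e 95 38 82.  K' ⊕ opad = 1d 00 f4 ff 52 e8.
Inner input = (K'⊕ipad) ∥ m = 77 6a 9e 95 38 82 ∥ a4 da eb 9e.
Inner hash: sum = 119+106+158+149+56+130+164+218+235+158 = 1493 → 05 d5.
Outer input = (K'⊕opad) ∥ inner = 1d 00 f4 ff 52 e8 ∥ 05 d5.
Outer hash (tag): sum = 29+0+244+255+82+232+5+213 = 1060 → 04 24.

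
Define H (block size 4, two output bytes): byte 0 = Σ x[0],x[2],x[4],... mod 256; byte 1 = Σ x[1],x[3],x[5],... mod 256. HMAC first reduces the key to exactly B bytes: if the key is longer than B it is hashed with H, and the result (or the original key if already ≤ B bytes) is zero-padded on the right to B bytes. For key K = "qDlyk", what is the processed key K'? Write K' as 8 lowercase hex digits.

|K| = 5 > B = 4, so first hash the key.
H(K): even-index sum = 328 mod 256 = 72; odd-index sum = 189 mod 256 = 189 → 48 bd.
Zero-pad H(K) = 48 bd to 4 bytes: K' = 48 bd 00 00.

48bd0000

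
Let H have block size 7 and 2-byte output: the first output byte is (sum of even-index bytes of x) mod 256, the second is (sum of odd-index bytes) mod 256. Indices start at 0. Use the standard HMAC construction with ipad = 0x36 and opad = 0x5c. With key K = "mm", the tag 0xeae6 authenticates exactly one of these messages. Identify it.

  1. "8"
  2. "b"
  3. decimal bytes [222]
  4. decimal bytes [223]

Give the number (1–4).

3

Key "mm" = 6d 6d is 2 bytes ≤ B = 7; zero-pad to 7 bytes: K' = 6d 6d 00 00 00 00 00.
K' ⊕ ipad = 5b 5b 36 36 36 36 36; K' ⊕ opad = 31 31 5c 5c 5c 5c 5c.
m1: inner = H(5b 5b 36 36 36 36 36 38) = fd ff; tag = H(31 31 5c 5c 5c 5c 5c fd ff) = 44e6
m2: inner = H(5b 5b 36 36 36 36 36 62) = fd 29; tag = H(31 31 5c 5c 5c 5c 5c fd 29) = 6ee6
m3: inner = H(5b 5b 36 36 36 36 36 de) = fd a5; tag = H(31 31 5c 5c 5c 5c 5c fd a5) = eae6 ← matches
m4: inner = H(5b 5b 36 36 36 36 36 df) = fd a6; tag = H(31 31 5c 5c 5c 5c 5c fd a6) = ebe6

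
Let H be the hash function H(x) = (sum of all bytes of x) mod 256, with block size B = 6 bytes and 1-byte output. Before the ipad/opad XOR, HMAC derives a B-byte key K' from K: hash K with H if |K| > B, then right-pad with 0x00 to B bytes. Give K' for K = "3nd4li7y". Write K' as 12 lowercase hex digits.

|K| = 8 > B = 6, so first hash the key.
H(K): sum = 51+110+100+52+108+105+55+121 = 702; mod 256 = 190 → be.
Zero-pad H(K) = be to 6 bytes: K' = be 00 00 00 00 00.

be0000000000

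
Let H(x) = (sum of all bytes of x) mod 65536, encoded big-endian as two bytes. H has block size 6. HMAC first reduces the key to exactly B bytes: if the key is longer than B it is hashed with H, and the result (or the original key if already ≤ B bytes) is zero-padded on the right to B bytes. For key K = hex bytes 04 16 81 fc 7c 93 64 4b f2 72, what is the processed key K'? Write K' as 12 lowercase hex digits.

04b900000000

|K| = 10 > B = 6, so first hash the key.
H(K): sum = 4+22+129+252+124+147+100+75+242+114 = 1209 → 04 b9.
Zero-pad H(K) = 04 b9 to 6 bytes: K' = 04 b9 00 00 00 00.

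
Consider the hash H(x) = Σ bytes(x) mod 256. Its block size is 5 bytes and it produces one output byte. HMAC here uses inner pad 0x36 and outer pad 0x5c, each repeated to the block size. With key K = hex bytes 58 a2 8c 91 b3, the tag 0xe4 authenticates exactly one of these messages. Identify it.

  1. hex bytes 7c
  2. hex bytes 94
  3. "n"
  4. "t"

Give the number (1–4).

Key hex bytes 58 a2 8c 91 b3 is exactly B = 5 bytes: K' = 58 a2 8c 91 b3.
K' ⊕ ipad = 6e 94 ba a7 85; K' ⊕ opad = 04 fe d0 cd ef.
m1: inner = H(6e 94 ba a7 85 7c) = 64; tag = H(04 fe d0 cd ef 64) = f2
m2: inner = H(6e 94 ba a7 85 94) = 7c; tag = H(04 fe d0 cd ef 7c) = 0a
m3: inner = H(6e 94 ba a7 85 6e) = 56; tag = H(04 fe d0 cd ef 56) = e4 ← matches
m4: inner = H(6e 94 ba a7 85 74) = 5c; tag = H(04 fe d0 cd ef 5c) = ea

3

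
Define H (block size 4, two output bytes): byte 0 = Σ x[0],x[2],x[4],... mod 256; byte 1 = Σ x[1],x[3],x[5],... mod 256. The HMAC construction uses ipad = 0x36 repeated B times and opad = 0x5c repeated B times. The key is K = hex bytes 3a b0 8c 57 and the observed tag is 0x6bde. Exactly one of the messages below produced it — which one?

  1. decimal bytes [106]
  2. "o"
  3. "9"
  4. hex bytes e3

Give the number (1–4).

Key hex bytes 3a b0 8c 57 is exactly B = 4 bytes: K' = 3a b0 8c 57.
K' ⊕ ipad = 0c 86 ba 61; K' ⊕ opad = 66 ec d0 0b.
m1: inner = H(0c 86 ba 61 6a) = 30 e7; tag = H(66 ec d0 0b 30 e7) = 66de
m2: inner = H(0c 86 ba 61 6f) = 35 e7; tag = H(66 ec d0 0b 35 e7) = 6bde ← matches
m3: inner = H(0c 86 ba 61 39) = ff e7; tag = H(66 ec d0 0b ff e7) = 35de
m4: inner = H(0c 86 ba 61 e3) = a9 e7; tag = H(66 ec d0 0b a9 e7) = dfde

2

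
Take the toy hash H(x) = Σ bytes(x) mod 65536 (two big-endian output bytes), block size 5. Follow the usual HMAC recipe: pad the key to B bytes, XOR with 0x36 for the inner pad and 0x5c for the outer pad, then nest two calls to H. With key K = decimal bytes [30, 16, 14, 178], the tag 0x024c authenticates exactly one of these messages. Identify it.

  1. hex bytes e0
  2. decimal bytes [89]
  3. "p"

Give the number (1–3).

1

Key decimal bytes [30, 16, 14, 178] = 1e 10 0e b2 is 4 bytes ≤ B = 5; zero-pad to 5 bytes: K' = 1e 10 0e b2 00.
K' ⊕ ipad = 28 26 38 84 36; K' ⊕ opad = 42 4c 52 ee 5c.
m1: inner = H(28 26 38 84 36 e0) = 02 20; tag = H(42 4c 52 ee 5c 02 20) = 024c ← matches
m2: inner = H(28 26 38 84 36 59) = 01 99; tag = H(42 4c 52 ee 5c 01 99) = 02c4
m3: inner = H(28 26 38 84 36 70) = 01 b0; tag = H(42 4c 52 ee 5c 01 b0) = 02db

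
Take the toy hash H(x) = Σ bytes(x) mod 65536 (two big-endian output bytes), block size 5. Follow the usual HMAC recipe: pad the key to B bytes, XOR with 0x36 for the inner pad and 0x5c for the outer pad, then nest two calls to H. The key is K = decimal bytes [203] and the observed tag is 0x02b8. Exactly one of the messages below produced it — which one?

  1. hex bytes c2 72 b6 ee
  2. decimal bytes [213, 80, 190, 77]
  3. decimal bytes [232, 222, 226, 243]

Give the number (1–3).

Key decimal bytes [203] = cb is 1 byte ≤ B = 5; zero-pad to 5 bytes: K' = cb 00 00 00 00.
K' ⊕ ipad = fd 36 36 36 36; K' ⊕ opad = 97 5c 5c 5c 5c.
m1: inner = H(fd 36 36 36 36 c2 72 b6 ee) = 04 ad; tag = H(97 5c 5c 5c 5c 04 ad) = 02b8 ← matches
m2: inner = H(fd 36 36 36 36 d5 50 be 4d) = 04 05; tag = H(97 5c 5c 5c 5c 04 05) = 0210
m3: inner = H(fd 36 36 36 36 e8 de e2 f3) = 05 70; tag = H(97 5c 5c 5c 5c 05 70) = 027c

1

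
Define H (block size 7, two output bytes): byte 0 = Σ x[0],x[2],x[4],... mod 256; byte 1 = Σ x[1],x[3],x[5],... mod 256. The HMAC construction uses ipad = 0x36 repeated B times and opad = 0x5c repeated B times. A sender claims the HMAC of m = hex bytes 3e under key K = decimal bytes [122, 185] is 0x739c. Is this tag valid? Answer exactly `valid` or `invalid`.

invalid

Key decimal bytes [122, 185] = 7a b9 is 2 bytes ≤ B = 7; zero-pad to 7 bytes: K' = 7a b9 00 00 00 00 00.
K' ⊕ ipad = 4c 8f 36 36 36 36 36; K' ⊕ opad = 26 e5 5c 5c 5c 5c 5c.
Inner hash: even-index sum = 238 mod 256 = 238; odd-index sum = 313 mod 256 = 57 → ee 39.
Outer hash (recomputed tag): even-index sum = 371 mod 256 = 115; odd-index sum = 651 mod 256 = 139 → 73 8b.
Recomputed tag = 738b; claimed = 739c → mismatch.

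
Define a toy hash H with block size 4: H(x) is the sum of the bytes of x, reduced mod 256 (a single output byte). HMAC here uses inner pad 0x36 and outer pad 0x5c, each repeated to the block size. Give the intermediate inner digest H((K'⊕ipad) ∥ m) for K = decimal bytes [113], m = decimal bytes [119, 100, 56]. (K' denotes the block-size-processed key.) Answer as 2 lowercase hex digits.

Key decimal bytes [113] = 71 is 1 byte ≤ B = 4; zero-pad to 4 bytes: K' = 71 00 00 00.
K' ⊕ ipad = 47 36 36 36.
Inner input = 47 36 36 36 ∥ 77 64 38.
Inner hash: sum = 71+54+54+54+119+100+56 = 508; mod 256 = 252 → fc.

fc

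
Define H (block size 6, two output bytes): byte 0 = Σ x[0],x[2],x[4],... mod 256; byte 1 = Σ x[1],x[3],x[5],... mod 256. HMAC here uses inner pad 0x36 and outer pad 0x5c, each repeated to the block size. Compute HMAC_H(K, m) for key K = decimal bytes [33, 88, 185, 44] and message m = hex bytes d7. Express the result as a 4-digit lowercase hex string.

718e

Key decimal bytes [33, 88, 185, 44] = 21 58 b9 2c is 4 bytes ≤ B = 6; zero-pad to 6 bytes: K' = 21 58 b9 2c 00 00.
K' ⊕ ipad = 17 6e 8f 1a 36 36.  K' ⊕ opad = 7d 04 e5 70 5c 5c.
Inner input = (K'⊕ipad) ∥ m = 17 6e 8f 1a 36 36 ∥ d7.
Inner hash: even-index sum = 435 mod 256 = 179; odd-index sum = 190 mod 256 = 190 → b3 be.
Outer input = (K'⊕opad) ∥ inner = 7d 04 e5 70 5c 5c ∥ b3 be.
Outer hash (tag): even-index sum = 625 mod 256 = 113; odd-index sum = 398 mod 256 = 142 → 71 8e.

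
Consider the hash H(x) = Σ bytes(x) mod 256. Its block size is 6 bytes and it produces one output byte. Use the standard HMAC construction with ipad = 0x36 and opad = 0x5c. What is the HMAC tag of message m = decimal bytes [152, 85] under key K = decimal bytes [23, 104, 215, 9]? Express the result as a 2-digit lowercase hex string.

0f

Key decimal bytes [23, 104, 215, 9] = 17 68 d7 09 is 4 bytes ≤ B = 6; zero-pad to 6 bytes: K' = 17 68 d7 09 00 00.
K' ⊕ ipad = 21 5e e1 3f 36 36.  K' ⊕ opad = 4b 34 8b 55 5c 5c.
Inner input = (K'⊕ipad) ∥ m = 21 5e e1 3f 36 36 ∥ 98 55.
Inner hash: sum = 33+94+225+63+54+54+152+85 = 760; mod 256 = 248 → f8.
Outer input = (K'⊕opad) ∥ inner = 4b 34 8b 55 5c 5c ∥ f8.
Outer hash (tag): sum = 75+52+139+85+92+92+248 = 783; mod 256 = 15 → 0f.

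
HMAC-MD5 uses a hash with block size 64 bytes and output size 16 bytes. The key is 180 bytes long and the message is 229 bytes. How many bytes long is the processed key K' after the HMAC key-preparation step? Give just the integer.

Key is 180 > 64 bytes, so it is hashed to 16 bytes then zero-padded to 64: |K'| = 64.

64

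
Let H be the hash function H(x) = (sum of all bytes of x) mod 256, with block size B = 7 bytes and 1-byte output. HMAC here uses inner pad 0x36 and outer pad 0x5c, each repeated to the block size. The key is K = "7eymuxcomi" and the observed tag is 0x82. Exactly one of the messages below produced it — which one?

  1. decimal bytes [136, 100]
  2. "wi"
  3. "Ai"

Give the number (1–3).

Key "7eymuxcomi" = 37 65 79 6d 75 78 63 6f 6d 69 is 10 bytes > B = 7, so hash it first: H(key) = 17, then zero-pad to 7 bytes: K' = 17 00 00 00 00 00 00.
K' ⊕ ipad = 21 36 36 36 36 36 36; K' ⊕ opad = 4b 5c 5c 5c 5c 5c 5c.
m1: inner = H(21 36 36 36 36 36 36 88 64) = 51; tag = H(4b 5c 5c 5c 5c 5c 5c 51) = c4
m2: inner = H(21 36 36 36 36 36 36 77 69) = 45; tag = H(4b 5c 5c 5c 5c 5c 5c 45) = b8
m3: inner = H(21 36 36 36 36 36 36 41 69) = 0f; tag = H(4b 5c 5c 5c 5c 5c 5c 0f) = 82 ← matches

3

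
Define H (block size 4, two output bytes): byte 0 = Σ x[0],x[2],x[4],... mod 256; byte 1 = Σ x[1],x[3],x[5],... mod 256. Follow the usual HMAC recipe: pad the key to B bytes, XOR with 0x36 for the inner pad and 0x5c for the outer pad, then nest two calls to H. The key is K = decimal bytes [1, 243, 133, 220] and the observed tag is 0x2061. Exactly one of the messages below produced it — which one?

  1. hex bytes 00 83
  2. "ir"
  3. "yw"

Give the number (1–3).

1

Key decimal bytes [1, 243, 133, 220] = 01 f3 85 dc is exactly B = 4 bytes: K' = 01 f3 85 dc.
K' ⊕ ipad = 37 c5 b3 ea; K' ⊕ opad = 5d af d9 80.
m1: inner = H(37 c5 b3 ea 00 83) = ea 32; tag = H(5d af d9 80 ea 32) = 2061 ← matches
m2: inner = H(37 c5 b3 ea 69 72) = 53 21; tag = H(5d af d9 80 53 21) = 8950
m3: inner = H(37 c5 b3 ea 79 77) = 63 26; tag = H(5d af d9 80 63 26) = 9955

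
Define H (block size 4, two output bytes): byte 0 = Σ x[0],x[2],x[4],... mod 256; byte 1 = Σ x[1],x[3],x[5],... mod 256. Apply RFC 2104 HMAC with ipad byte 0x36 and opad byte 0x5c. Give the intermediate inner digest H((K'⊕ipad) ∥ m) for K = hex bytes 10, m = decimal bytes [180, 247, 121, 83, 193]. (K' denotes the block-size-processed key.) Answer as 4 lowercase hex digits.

Key hex bytes 10 is 1 byte ≤ B = 4; zero-pad to 4 bytes: K' = 10 00 00 00.
K' ⊕ ipad = 26 36 36 36.
Inner input = 26 36 36 36 ∥ b4 f7 79 53 c1.
Inner hash: even-index sum = 586 mod 256 = 74; odd-index sum = 438 mod 256 = 182 → 4a b6.

4ab6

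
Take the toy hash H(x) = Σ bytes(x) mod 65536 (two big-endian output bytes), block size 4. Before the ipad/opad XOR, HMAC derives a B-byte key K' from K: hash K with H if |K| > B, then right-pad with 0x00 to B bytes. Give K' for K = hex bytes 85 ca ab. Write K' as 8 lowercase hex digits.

Key hex bytes 85 ca ab is 3 bytes ≤ B = 4; zero-pad to 4 bytes: K' = 85 ca ab 00.

85caab00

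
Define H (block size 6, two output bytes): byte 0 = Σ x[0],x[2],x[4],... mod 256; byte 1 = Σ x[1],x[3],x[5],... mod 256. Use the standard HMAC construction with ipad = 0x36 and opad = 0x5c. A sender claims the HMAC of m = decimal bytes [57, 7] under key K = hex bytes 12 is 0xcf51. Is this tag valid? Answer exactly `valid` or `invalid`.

Key hex bytes 12 is 1 byte ≤ B = 6; zero-pad to 6 bytes: K' = 12 00 00 00 00 00.
K' ⊕ ipad = 24 36 36 36 36 36; K' ⊕ opad = 4e 5c 5c 5c 5c 5c.
Inner hash: even-index sum = 201 mod 256 = 201; odd-index sum = 169 mod 256 = 169 → c9 a9.
Outer hash (recomputed tag): even-index sum = 463 mod 256 = 207; odd-index sum = 445 mod 256 = 189 → cf bd.
Recomputed tag = cfbd; claimed = cf51 → mismatch.

invalid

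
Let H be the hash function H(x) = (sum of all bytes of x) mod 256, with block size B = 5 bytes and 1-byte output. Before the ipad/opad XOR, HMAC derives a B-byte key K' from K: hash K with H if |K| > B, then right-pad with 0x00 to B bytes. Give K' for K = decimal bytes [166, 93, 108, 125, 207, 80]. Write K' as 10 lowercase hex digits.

|K| = 6 > B = 5, so first hash the key.
H(K): sum = 166+93+108+125+207+80 = 779; mod 256 = 11 → 0b.
Zero-pad H(K) = 0b to 5 bytes: K' = 0b 00 00 00 00.

0b00000000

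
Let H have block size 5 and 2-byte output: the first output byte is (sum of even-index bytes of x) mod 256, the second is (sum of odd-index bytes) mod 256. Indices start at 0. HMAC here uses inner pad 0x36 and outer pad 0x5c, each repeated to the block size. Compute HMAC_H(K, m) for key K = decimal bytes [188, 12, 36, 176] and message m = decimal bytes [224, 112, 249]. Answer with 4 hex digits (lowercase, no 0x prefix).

4d7e

Key decimal bytes [188, 12, 36, 176] = bc 0c 24 b0 is 4 bytes ≤ B = 5; zero-pad to 5 bytes: K' = bc 0c 24 b0 00.
K' ⊕ ipad = 8a 3a 12 86 36.  K' ⊕ opad = e0 50 78 ec 5c.
Inner input = (K'⊕ipad) ∥ m = 8a 3a 12 86 36 ∥ e0 70 f9.
Inner hash: even-index sum = 322 mod 256 = 66; odd-index sum = 665 mod 256 = 153 → 42 99.
Outer input = (K'⊕opad) ∥ inner = e0 50 78 ec 5c ∥ 42 99.
Outer hash (tag): even-index sum = 589 mod 256 = 77; odd-index sum = 382 mod 256 = 126 → 4d 7e.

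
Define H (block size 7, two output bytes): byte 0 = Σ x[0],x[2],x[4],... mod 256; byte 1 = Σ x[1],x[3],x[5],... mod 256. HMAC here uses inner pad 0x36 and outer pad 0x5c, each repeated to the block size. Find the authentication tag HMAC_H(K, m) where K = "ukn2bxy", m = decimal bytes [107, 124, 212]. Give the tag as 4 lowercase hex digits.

Key "ukn2bxy" = 75 6b 6e 32 62 78 79 is exactly B = 7 bytes: K' = 75 6b 6e 32 62 78 79.
K' ⊕ ipad = 43 5d 58 04 54 4e 4f.  K' ⊕ opad = 29 37 32 6e 3e 24 25.
Inner input = (K'⊕ipad) ∥ m = 43 5d 58 04 54 4e 4f ∥ 6b 7c d4.
Inner hash: even-index sum = 442 mod 256 = 186; odd-index sum = 494 mod 256 = 238 → ba ee.
Outer input = (K'⊕opad) ∥ inner = 29 37 32 6e 3e 24 25 ∥ ba ee.
Outer hash (tag): even-index sum = 428 mod 256 = 172; odd-index sum = 387 mod 256 = 131 → ac 83.

ac83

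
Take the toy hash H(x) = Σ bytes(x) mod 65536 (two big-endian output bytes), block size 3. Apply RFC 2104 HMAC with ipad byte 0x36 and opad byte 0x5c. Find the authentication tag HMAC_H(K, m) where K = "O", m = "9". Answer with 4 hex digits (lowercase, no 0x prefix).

Key "O" = 4f is 1 byte ≤ B = 3; zero-pad to 3 bytes: K' = 4f 00 00.
K' ⊕ ipad = 79 36 36.  K' ⊕ opad = 13 5c 5c.
Inner input = (K'⊕ipad) ∥ m = 79 36 36 ∥ 39.
Inner hash: sum = 121+54+54+57 = 286 → 01 1e.
Outer input = (K'⊕opad) ∥ inner = 13 5c 5c ∥ 01 1e.
Outer hash (tag): sum = 19+92+92+1+30 = 234 → 00 ea.

00ea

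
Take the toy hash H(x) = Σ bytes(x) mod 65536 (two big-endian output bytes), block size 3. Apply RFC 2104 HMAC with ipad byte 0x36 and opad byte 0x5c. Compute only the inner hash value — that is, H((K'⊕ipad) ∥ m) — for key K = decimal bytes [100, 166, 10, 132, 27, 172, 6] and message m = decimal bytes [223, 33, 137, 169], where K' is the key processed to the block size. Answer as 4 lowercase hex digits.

Key decimal bytes [100, 166, 10, 132, 27, 172, 6] = 64 a6 0a 84 1b ac 06 is 7 bytes > B = 3, so hash it first: H(key) = 02 65, then zero-pad to 3 bytes: K' = 02 65 00.
K' ⊕ ipad = 34 53 36.
Inner input = 34 53 36 ∥ df 21 89 a9.
Inner hash: sum = 52+83+54+223+33+137+169 = 751 → 02 ef.

02ef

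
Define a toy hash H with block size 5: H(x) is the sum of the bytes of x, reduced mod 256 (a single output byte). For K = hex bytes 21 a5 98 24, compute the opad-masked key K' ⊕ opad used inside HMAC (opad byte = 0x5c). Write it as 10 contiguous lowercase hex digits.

Key hex bytes 21 a5 98 24 is 4 bytes ≤ B = 5; zero-pad to 5 bytes: K' = 21 a5 98 24 00.
XOR each byte with 0x5c: 21⊕5c=7d, a5⊕5c=f9, 98⊕5c=c4, 24⊕5c=78, 00⊕5c=5c.

7df9c4785c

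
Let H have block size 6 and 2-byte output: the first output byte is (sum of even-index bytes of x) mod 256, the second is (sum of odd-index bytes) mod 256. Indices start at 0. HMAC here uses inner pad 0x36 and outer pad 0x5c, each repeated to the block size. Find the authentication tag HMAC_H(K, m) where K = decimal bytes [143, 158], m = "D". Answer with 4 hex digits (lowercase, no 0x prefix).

f48e

Key decimal bytes [143, 158] = 8f 9e is 2 bytes ≤ B = 6; zero-pad to 6 bytes: K' = 8f 9e 00 00 00 00.
K' ⊕ ipad = b9 a8 36 36 36 36.  K' ⊕ opad = d3 c2 5c 5c 5c 5c.
Inner input = (K'⊕ipad) ∥ m = b9 a8 36 36 36 36 ∥ 44.
Inner hash: even-index sum = 361 mod 256 = 105; odd-index sum = 276 mod 256 = 20 → 69 14.
Outer input = (K'⊕opad) ∥ inner = d3 c2 5c 5c 5c 5c ∥ 69 14.
Outer hash (tag): even-index sum = 500 mod 256 = 244; odd-index sum = 398 mod 256 = 142 → f4 8e.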